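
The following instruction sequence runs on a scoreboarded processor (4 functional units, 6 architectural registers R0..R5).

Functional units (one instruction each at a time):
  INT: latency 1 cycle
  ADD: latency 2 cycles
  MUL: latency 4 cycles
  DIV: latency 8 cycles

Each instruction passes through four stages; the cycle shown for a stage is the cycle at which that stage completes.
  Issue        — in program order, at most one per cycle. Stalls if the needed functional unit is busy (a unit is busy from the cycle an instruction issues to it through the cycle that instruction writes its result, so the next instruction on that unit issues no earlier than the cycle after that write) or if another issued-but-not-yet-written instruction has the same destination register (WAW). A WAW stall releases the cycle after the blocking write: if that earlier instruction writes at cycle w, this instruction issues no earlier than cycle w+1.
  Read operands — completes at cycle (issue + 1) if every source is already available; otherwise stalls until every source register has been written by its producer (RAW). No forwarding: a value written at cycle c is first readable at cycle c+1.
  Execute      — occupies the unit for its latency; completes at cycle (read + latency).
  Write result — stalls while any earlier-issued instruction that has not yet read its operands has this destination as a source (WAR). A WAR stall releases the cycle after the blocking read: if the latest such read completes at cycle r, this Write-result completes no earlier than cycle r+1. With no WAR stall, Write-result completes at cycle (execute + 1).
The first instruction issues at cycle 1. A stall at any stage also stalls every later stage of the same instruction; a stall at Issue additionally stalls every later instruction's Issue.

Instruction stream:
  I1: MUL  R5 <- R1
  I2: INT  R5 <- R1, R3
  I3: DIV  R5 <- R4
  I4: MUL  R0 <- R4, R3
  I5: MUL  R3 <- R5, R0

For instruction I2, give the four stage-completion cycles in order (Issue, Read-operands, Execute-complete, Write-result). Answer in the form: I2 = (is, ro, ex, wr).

  I1 | 1 | 2 | 6 | 7
  I2 | 8 | 9 | 10 | 11   WAW R5: wait I1 write@7
  I3 | 12 | 13 | 21 | 22   WAW R5: wait I2 write@11
  I4 | 13 | 14 | 18 | 19
  I5 | 20 | 23 | 27 | 28   struct: MUL busy until I4 writes@19 · RAW R5: wait I3 write@22

I2 = (8, 9, 10, 11)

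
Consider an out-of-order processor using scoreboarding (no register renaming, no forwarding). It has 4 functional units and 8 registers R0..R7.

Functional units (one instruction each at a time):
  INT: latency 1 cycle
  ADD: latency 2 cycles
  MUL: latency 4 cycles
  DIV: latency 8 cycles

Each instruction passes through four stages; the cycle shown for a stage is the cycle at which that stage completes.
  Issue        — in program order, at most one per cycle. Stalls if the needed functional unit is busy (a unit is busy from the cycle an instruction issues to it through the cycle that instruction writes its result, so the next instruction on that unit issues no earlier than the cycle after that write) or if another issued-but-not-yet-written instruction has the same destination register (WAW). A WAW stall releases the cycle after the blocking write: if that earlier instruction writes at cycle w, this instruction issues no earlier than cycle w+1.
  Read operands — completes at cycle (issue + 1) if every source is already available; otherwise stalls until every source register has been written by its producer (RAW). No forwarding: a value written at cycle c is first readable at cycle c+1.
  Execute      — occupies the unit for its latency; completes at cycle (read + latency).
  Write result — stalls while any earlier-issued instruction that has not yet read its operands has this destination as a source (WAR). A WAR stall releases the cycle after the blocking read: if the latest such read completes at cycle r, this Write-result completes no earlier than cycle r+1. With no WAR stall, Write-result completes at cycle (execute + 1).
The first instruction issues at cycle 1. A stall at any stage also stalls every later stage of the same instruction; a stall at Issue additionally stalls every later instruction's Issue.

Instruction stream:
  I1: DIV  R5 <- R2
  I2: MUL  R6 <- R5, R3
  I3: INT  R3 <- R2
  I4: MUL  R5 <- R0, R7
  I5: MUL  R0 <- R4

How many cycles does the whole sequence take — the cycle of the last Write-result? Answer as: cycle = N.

c1: I1 issues→DIV
c2: I1 reads · I2 issues→MUL
c3: I3 issues→INT
c4: I3 reads
c5: I3 exec-done
c10: I1 exec-done
c11: I1 writes R5
c12: I2 reads
c13: I3 writes R3
c16: I2 exec-done
c17: I2 writes R6
c18: I4 issues→MUL
c19: I4 reads
c23: I4 exec-done
c24: I4 writes R5
c25: I5 issues→MUL
c26: I5 reads
c30: I5 exec-done
c31: I5 writes R0

cycle = 31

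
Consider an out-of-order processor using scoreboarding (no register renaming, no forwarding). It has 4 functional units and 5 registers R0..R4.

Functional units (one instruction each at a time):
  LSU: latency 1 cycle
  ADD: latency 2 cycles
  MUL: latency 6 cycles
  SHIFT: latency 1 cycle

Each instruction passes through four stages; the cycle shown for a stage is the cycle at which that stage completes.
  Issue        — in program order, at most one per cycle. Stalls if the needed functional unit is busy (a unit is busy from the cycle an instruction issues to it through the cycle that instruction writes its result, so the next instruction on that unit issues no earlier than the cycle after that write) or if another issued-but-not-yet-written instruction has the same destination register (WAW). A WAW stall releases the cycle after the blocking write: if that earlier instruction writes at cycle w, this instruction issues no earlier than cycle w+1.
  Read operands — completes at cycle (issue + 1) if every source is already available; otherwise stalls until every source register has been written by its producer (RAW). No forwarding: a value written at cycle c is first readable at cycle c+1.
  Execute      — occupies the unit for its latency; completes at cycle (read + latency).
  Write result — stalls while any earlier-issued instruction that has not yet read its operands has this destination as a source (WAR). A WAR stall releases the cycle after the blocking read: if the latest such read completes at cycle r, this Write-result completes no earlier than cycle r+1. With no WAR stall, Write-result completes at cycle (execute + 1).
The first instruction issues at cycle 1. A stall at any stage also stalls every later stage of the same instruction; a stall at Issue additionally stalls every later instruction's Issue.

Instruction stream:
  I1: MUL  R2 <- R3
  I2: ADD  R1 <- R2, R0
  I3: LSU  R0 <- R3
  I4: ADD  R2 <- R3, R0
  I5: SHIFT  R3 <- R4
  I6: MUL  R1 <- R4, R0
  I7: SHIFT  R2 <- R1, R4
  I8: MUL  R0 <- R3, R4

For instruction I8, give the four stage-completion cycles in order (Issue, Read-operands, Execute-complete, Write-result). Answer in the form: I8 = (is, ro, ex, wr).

cycle 1: issue I1 (MUL)
cycle 2: I1 read-ops · issue I2 (ADD)
cycle 3: issue I3 (LSU)
cycle 4: I3 read-ops
cycle 5: I3 finished on LSU
cycle 8: I1 finished on MUL
cycle 9: I1→R2
cycle 10: I2 read-ops
cycle 11: I3→R0
cycle 12: I2 finished on ADD
cycle 13: I2→R1
cycle 14: issue I4 (ADD)
cycle 15: I4 read-ops · issue I5 (SHIFT)
cycle 16: I5 read-ops · issue I6 (MUL)
cycle 17: I4 finished on ADD · I5 finished on SHIFT · I6 read-ops
cycle 18: I4→R2 · I5→R3
cycle 19: issue I7 (SHIFT)
cycle 23: I6 finished on MUL
cycle 24: I6→R1
cycle 25: I7 read-ops · issue I8 (MUL)
cycle 26: I7 finished on SHIFT · I8 read-ops
cycle 27: I7→R2
cycle 32: I8 finished on MUL
cycle 33: I8→R0

I8 = (25, 26, 32, 33)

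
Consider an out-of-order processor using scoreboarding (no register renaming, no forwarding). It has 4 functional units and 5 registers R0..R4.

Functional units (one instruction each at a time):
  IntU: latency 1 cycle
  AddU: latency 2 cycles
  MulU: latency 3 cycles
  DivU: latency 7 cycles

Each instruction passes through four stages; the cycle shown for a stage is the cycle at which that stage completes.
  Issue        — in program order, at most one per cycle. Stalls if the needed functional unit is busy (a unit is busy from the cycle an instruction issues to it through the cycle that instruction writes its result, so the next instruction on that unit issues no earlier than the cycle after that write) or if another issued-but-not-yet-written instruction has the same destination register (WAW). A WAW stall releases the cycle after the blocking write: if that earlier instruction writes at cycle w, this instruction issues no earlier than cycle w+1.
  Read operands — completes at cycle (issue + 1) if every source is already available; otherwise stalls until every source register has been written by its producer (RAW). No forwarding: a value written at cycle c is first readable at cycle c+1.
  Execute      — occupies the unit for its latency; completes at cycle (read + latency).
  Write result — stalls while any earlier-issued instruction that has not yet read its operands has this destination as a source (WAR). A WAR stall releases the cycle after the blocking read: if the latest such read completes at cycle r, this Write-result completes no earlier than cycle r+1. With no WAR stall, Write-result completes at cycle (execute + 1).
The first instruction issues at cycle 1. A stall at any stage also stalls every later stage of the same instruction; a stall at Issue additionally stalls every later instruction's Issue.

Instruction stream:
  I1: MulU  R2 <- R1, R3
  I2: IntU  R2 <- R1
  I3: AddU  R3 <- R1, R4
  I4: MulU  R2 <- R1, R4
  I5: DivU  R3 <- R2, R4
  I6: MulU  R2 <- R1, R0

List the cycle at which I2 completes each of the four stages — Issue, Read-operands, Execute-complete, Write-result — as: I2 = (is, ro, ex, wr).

I2 = (7, 8, 9, 10)

  I1 | 1 | 2 | 5 | 6
  I2 | 7 | 8 | 9 | 10   WAW R2: wait I1 write@6
  I3 | 8 | 9 | 11 | 12
  I4 | 11 | 12 | 15 | 16   WAW R2: wait I2 write@10
  I5 | 13 | 17 | 24 | 25   WAW R3: wait I3 write@12 · RAW R2: wait I4 write@16
  I6 | 17 | 18 | 21 | 22   struct: MulU busy until I4 writes@16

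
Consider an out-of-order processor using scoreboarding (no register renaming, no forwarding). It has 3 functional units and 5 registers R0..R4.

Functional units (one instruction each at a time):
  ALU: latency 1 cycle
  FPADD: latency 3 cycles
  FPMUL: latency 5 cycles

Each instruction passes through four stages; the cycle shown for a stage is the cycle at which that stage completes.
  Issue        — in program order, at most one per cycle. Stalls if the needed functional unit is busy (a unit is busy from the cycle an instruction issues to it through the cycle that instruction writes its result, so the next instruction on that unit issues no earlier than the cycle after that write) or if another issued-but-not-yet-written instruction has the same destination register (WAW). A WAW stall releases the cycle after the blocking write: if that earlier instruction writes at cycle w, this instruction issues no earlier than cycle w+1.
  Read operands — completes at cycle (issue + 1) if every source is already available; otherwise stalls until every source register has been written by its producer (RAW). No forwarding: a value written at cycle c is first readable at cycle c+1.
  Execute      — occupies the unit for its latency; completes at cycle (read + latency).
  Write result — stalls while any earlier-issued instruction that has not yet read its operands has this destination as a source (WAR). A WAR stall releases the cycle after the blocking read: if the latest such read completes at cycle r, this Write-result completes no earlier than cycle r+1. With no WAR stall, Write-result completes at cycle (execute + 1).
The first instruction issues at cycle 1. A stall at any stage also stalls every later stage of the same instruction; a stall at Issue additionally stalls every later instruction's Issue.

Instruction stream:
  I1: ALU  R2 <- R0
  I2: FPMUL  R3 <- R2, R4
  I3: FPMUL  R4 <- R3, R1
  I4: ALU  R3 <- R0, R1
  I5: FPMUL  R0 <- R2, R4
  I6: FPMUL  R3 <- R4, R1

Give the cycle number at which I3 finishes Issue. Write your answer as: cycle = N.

cycle = 12

[I1] 1/2/3/4
[I2] 2/5/10/11  (RAW R2: wait I1 write@4)
[I3] 12/13/18/19  (struct: FPMUL busy until I2 writes@11)
[I4] 13/14/15/16
[I5] 20/21/26/27  (struct: FPMUL busy until I3 writes@19)
[I6] 28/29/34/35  (struct: FPMUL busy until I5 writes@27)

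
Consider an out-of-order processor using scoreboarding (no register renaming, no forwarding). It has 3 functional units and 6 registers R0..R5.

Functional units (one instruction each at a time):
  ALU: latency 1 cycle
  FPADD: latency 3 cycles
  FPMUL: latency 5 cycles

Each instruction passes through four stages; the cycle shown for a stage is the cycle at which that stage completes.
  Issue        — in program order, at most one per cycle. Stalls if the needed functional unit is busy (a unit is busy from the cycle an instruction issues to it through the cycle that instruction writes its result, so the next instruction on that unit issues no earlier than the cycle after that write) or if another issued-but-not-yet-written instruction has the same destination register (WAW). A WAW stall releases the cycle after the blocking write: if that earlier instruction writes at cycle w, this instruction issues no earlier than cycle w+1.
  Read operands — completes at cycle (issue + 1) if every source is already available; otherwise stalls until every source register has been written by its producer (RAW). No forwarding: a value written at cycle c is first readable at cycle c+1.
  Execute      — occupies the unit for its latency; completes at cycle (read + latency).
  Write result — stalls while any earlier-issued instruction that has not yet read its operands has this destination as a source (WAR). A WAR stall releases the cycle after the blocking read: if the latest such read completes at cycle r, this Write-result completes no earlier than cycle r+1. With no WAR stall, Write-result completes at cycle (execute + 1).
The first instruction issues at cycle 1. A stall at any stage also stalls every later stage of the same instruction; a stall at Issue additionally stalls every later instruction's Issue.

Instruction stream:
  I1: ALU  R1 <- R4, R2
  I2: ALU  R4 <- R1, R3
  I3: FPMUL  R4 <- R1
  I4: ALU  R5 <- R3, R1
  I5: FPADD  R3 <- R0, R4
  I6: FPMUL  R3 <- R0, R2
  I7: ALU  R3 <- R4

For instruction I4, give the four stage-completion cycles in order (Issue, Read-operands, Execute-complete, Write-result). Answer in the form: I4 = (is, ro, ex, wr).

I4 = (10, 11, 12, 13)

t=1  I1 issues→ALU
t=2  I1 reads
t=3  I1 exec-done
t=4  I1 writes R1
t=5  I2 issues→ALU
t=6  I2 reads
t=7  I2 exec-done
t=8  I2 writes R4
t=9  I3 issues→FPMUL
t=10  I3 reads · I4 issues→ALU
t=11  I4 reads · I5 issues→FPADD
t=12  I4 exec-done
t=13  I4 writes R5
t=15  I3 exec-done
t=16  I3 writes R4
t=17  I5 reads
t=20  I5 exec-done
t=21  I5 writes R3
t=22  I6 issues→FPMUL
t=23  I6 reads
t=28  I6 exec-done
t=29  I6 writes R3
t=30  I7 issues→ALU
t=31  I7 reads
t=32  I7 exec-done
t=33  I7 writes R3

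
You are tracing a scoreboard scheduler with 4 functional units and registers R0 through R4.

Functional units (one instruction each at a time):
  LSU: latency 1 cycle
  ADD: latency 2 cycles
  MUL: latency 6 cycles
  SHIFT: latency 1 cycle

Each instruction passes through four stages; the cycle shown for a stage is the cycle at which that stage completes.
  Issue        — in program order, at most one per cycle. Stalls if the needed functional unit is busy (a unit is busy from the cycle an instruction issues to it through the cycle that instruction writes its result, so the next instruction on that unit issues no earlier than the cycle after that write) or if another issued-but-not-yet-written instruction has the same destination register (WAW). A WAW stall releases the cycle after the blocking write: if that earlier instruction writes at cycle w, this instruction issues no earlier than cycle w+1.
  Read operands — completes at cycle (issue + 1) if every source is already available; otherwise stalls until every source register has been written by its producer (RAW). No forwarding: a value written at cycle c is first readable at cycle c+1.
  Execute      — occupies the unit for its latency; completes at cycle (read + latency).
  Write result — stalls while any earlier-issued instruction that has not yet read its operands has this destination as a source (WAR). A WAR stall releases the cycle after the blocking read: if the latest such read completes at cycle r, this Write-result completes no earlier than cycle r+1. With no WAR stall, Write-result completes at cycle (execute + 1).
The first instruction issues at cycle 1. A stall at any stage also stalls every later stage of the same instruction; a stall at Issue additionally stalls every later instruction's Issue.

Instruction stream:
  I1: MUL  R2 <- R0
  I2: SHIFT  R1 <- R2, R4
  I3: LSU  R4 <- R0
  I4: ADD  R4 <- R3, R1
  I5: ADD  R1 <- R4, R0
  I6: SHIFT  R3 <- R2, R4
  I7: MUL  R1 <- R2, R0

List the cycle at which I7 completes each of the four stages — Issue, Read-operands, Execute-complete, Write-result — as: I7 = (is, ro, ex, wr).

I7 = (22, 23, 29, 30)

I1 -> (1, 2, 8, 9)
I2 -> (2, 10, 11, 12)  // RAW R2: wait I1 write@9
I3 -> (3, 4, 5, 11)  // WAR R4: wait I2 read@10
I4 -> (12, 13, 15, 16)  // WAW R4: wait I3 write@11
I5 -> (17, 18, 20, 21)  // struct: ADD busy until I4 writes@16
I6 -> (18, 19, 20, 21)
I7 -> (22, 23, 29, 30)  // WAW R1: wait I5 write@21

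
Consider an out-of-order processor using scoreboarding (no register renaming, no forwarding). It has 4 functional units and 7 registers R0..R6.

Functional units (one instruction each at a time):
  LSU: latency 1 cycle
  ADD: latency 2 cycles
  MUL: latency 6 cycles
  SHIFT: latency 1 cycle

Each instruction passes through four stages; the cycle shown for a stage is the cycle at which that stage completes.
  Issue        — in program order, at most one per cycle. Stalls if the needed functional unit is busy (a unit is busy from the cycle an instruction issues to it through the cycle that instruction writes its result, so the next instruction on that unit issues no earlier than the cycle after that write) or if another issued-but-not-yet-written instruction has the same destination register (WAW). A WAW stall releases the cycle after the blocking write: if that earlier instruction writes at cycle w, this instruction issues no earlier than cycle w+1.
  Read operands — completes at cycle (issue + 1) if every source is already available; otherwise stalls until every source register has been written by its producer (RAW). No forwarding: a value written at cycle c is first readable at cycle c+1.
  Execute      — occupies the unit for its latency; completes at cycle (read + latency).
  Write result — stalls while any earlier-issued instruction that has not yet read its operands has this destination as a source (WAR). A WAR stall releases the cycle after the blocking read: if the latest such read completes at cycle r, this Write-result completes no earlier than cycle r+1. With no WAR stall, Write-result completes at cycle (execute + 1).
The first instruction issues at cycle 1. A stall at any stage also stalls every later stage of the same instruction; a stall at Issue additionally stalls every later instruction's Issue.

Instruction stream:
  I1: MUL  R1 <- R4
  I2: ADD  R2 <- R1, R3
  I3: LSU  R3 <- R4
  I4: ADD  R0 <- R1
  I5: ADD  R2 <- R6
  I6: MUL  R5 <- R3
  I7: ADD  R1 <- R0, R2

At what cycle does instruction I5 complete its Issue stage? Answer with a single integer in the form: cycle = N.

cycle = 19

c1: I1 dispatched to MUL
c2: I1 operands ready · I2 dispatched to ADD
c3: I3 dispatched to LSU
c4: I3 operands ready
c5: I3 complete
c8: I1 complete
c9: R1←I1
c10: I2 operands ready
c11: R3←I3
c12: I2 complete
c13: R2←I2
c14: I4 dispatched to ADD
c15: I4 operands ready
c17: I4 complete
c18: R0←I4
c19: I5 dispatched to ADD
c20: I5 operands ready · I6 dispatched to MUL
c21: I6 operands ready
c22: I5 complete
c23: R2←I5
c24: I7 dispatched to ADD
c25: I7 operands ready
c27: I6 complete · I7 complete
c28: R5←I6 · R1←I7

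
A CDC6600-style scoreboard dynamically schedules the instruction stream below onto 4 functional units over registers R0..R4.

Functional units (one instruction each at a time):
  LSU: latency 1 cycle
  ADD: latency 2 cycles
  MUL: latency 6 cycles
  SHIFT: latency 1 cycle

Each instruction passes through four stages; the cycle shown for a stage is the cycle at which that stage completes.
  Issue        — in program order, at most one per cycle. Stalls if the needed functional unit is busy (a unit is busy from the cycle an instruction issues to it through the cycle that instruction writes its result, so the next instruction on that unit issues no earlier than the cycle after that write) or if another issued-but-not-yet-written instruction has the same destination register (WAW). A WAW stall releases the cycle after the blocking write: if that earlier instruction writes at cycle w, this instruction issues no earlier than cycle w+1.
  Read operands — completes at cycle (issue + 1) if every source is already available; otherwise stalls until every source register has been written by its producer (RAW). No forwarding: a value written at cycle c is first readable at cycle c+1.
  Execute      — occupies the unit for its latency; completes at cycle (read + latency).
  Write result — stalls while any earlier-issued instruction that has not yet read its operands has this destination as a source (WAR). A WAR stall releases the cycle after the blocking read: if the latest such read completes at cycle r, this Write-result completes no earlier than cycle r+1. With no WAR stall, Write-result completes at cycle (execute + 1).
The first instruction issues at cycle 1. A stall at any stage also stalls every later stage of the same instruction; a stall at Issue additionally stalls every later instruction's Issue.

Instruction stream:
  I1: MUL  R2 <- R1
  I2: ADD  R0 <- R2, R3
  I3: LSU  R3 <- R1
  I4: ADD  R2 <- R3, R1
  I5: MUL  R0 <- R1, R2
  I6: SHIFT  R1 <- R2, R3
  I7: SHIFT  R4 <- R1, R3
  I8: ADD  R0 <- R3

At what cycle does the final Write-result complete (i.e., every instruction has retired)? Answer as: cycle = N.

I1: IS=1 RO=2 EX=8 WR=9
I2: IS=2 RO=10 EX=12 WR=13  [RAW R2: wait I1 write@9]
I3: IS=3 RO=4 EX=5 WR=11  [WAR R3: wait I2 read@10]
I4: IS=14 RO=15 EX=17 WR=18  [struct: ADD busy until I2 writes@13]
I5: IS=15 RO=19 EX=25 WR=26  [RAW R2: wait I4 write@18]
I6: IS=16 RO=19 EX=20 WR=21  [RAW R2: wait I4 write@18]
I7: IS=22 RO=23 EX=24 WR=25  [struct: SHIFT busy until I6 writes@21]
I8: IS=27 RO=28 EX=30 WR=31  [WAW R0: wait I5 write@26]

cycle = 31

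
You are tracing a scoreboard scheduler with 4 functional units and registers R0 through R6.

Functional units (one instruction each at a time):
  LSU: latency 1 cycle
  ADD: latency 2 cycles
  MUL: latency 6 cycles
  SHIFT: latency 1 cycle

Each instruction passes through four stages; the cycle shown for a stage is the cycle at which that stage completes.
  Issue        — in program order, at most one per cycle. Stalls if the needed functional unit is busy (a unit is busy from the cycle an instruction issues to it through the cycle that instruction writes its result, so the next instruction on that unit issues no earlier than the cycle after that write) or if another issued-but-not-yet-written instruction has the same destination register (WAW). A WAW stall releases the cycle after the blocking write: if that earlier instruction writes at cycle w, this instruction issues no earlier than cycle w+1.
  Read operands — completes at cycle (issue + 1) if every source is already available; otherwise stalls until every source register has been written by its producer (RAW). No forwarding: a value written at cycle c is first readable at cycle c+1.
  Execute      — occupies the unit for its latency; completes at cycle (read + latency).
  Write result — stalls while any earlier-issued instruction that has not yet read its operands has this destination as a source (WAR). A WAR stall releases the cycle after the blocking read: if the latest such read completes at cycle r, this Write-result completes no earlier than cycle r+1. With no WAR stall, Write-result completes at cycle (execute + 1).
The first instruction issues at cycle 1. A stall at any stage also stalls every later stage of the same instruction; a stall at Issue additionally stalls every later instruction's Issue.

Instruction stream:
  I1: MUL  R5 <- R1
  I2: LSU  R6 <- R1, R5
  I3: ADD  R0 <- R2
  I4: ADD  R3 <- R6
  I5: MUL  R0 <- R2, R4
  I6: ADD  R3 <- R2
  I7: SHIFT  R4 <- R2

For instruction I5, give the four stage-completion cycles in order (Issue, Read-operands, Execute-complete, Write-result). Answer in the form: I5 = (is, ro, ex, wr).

I5 = (10, 11, 17, 18)

cycle 1: I1 issues→MUL
cycle 2: I1 reads | I2 issues→LSU
cycle 3: I3 issues→ADD
cycle 4: I3 reads
cycle 6: I3 exec-done
cycle 7: I3 writes R0
cycle 8: I1 exec-done | I4 issues→ADD
cycle 9: I1 writes R5
cycle 10: I2 reads | I5 issues→MUL
cycle 11: I2 exec-done | I5 reads
cycle 12: I2 writes R6
cycle 13: I4 reads
cycle 15: I4 exec-done
cycle 16: I4 writes R3
cycle 17: I5 exec-done | I6 issues→ADD
cycle 18: I5 writes R0 | I6 reads | I7 issues→SHIFT
cycle 19: I7 reads
cycle 20: I6 exec-done | I7 exec-done
cycle 21: I6 writes R3 | I7 writes R4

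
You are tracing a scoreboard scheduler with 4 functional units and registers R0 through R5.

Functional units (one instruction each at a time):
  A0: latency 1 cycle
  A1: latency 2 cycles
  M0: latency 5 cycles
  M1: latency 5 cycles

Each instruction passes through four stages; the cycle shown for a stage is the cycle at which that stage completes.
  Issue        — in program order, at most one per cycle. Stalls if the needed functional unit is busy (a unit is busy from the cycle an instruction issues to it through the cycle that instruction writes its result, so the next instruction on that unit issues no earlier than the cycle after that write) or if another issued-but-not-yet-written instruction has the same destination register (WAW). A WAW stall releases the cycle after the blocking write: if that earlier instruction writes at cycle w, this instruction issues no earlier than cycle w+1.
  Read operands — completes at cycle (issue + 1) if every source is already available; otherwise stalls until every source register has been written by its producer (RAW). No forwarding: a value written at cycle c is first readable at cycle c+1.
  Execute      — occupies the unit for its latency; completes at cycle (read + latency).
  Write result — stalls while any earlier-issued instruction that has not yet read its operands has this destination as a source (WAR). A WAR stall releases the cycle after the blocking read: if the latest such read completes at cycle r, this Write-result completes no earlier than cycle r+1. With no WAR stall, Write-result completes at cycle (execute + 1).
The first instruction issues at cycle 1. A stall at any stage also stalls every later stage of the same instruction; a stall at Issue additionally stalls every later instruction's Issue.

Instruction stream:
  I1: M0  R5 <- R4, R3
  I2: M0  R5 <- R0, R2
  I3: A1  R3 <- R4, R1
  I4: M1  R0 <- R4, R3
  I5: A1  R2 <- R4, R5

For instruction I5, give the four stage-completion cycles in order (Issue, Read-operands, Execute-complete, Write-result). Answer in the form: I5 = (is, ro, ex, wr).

c1: I1→M0
c2: I1 RO
c7: I1 EX
c8: I1 WR R5
c9: I2→M0
c10: I2 RO, I3→A1
c11: I3 RO, I4→M1
c13: I3 EX
c14: I3 WR R3
c15: I2 EX, I4 RO, I5→A1
c16: I2 WR R5
c17: I5 RO
c19: I5 EX
c20: I4 EX, I5 WR R2
c21: I4 WR R0

I5 = (15, 17, 19, 20)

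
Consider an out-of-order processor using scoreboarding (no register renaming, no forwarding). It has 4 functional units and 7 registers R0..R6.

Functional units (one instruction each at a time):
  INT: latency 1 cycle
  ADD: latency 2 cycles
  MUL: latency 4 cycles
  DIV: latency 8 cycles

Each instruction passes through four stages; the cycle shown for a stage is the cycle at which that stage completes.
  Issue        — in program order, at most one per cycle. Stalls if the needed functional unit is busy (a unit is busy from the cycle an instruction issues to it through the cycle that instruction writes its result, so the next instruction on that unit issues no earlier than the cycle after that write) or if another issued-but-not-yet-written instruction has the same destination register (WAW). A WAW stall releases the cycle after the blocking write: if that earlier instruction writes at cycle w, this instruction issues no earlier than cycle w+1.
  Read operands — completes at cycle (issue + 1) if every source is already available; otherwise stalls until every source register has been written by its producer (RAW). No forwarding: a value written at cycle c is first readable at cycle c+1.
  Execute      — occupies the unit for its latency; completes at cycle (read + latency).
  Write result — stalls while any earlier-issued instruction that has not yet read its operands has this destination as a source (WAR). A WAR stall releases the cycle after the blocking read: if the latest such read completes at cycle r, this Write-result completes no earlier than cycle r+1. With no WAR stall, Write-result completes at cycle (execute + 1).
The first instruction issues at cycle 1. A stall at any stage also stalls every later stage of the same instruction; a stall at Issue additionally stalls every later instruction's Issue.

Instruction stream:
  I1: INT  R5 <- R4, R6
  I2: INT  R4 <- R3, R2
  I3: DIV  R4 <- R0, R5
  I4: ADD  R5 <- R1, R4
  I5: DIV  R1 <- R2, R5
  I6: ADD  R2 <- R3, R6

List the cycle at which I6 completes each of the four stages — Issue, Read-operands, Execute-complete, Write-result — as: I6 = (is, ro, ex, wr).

t=1  issue I1 (INT)
t=2  I1 read-ops
t=3  I1 finished on INT
t=4  I1→R5
t=5  issue I2 (INT)
t=6  I2 read-ops
t=7  I2 finished on INT
t=8  I2→R4
t=9  issue I3 (DIV)
t=10  I3 read-ops; issue I4 (ADD)
t=18  I3 finished on DIV
t=19  I3→R4
t=20  I4 read-ops; issue I5 (DIV)
t=22  I4 finished on ADD
t=23  I4→R5
t=24  I5 read-ops; issue I6 (ADD)
t=25  I6 read-ops
t=27  I6 finished on ADD
t=28  I6→R2
t=32  I5 finished on DIV
t=33  I5→R1

I6 = (24, 25, 27, 28)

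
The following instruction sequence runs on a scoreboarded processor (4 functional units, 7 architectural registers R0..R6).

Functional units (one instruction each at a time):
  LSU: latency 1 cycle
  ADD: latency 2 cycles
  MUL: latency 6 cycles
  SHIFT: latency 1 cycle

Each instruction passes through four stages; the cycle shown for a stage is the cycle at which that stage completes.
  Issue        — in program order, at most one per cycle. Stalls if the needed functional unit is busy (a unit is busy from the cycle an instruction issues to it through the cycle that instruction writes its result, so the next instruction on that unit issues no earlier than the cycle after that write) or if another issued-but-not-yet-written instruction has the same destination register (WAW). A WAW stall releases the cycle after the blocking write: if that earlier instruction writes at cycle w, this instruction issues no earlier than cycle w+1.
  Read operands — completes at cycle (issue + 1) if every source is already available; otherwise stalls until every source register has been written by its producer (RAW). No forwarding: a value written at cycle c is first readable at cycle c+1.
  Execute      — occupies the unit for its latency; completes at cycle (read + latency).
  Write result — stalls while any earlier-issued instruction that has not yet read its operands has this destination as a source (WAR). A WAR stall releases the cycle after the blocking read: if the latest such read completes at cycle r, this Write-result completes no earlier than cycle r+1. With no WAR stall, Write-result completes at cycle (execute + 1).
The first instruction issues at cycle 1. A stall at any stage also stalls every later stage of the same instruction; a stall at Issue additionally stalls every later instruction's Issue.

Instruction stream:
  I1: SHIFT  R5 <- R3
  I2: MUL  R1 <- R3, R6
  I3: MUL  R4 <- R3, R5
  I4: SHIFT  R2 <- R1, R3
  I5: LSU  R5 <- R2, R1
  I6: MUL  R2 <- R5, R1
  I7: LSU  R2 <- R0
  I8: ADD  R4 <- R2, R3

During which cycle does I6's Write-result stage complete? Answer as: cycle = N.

t=1  I1→SHIFT
t=2  I1 RO · I2→MUL
t=3  I1 EX · I2 RO
t=4  I1 WR R5
t=9  I2 EX
t=10  I2 WR R1
t=11  I3→MUL
t=12  I3 RO · I4→SHIFT
t=13  I4 RO · I5→LSU
t=14  I4 EX
t=15  I4 WR R2
t=16  I5 RO
t=17  I5 EX
t=18  I3 EX · I5 WR R5
t=19  I3 WR R4
t=20  I6→MUL
t=21  I6 RO
t=27  I6 EX
t=28  I6 WR R2
t=29  I7→LSU
t=30  I7 RO · I8→ADD
t=31  I7 EX
t=32  I7 WR R2
t=33  I8 RO
t=35  I8 EX
t=36  I8 WR R4

cycle = 28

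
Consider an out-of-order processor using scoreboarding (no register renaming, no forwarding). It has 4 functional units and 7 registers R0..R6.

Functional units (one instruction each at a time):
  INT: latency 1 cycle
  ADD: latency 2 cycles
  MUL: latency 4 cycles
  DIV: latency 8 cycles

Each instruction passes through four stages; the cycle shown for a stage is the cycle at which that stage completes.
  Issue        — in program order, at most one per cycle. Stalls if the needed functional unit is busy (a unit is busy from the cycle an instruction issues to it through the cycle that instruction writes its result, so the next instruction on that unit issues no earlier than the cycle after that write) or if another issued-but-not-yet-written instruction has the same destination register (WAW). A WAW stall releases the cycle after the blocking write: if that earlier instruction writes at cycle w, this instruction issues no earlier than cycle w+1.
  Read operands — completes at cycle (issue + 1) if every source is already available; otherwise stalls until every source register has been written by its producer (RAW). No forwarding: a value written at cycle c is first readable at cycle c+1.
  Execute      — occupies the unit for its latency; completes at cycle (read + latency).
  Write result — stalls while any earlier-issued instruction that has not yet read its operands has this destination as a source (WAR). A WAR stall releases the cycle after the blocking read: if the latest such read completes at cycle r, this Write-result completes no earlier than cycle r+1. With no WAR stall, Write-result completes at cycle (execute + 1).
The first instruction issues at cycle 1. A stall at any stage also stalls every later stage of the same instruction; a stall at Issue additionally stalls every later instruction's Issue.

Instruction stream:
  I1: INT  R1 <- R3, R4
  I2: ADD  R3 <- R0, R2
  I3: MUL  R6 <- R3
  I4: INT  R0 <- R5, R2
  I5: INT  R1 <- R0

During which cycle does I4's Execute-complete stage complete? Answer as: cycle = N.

I1 -> (1, 2, 3, 4)
I2 -> (2, 3, 5, 6)
I3 -> (3, 7, 11, 12)  // RAW R3: wait I2 write@6
I4 -> (5, 6, 7, 8)  // struct: INT busy until I1 writes@4
I5 -> (9, 10, 11, 12)  // struct: INT busy until I4 writes@8

cycle = 7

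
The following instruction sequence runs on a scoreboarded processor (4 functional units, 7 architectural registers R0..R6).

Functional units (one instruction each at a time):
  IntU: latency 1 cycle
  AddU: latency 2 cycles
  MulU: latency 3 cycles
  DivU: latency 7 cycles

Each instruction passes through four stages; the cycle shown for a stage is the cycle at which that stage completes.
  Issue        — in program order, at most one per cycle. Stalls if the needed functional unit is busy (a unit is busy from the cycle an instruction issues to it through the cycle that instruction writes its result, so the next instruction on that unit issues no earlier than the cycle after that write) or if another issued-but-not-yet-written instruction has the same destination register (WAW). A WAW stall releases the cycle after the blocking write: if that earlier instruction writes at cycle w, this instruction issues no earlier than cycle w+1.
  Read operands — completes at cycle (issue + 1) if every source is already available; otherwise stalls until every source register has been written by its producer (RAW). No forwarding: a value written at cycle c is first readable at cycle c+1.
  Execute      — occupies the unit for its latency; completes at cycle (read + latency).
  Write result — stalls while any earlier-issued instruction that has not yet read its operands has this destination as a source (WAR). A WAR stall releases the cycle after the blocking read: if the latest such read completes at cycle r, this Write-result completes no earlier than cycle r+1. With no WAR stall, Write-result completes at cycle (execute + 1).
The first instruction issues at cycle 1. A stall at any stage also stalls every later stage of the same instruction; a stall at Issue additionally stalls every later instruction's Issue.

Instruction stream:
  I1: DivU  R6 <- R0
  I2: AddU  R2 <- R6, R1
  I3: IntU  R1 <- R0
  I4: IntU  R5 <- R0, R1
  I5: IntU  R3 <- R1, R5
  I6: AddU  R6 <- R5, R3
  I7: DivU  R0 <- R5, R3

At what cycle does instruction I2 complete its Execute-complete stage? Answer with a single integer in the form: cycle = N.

cycle = 13

1) issue 1, read 2, done 9, write 10
2) issue 2, read 11, done 13, write 14  <RAW R6: wait I1 write@10>
3) issue 3, read 4, done 5, write 12  <WAR R1: wait I2 read@11>
4) issue 13, read 14, done 15, write 16  <struct: IntU busy until I3 writes@12>
5) issue 17, read 18, done 19, write 20  <struct: IntU busy until I4 writes@16>
6) issue 18, read 21, done 23, write 24  <RAW R3: wait I5 write@20>
7) issue 19, read 21, done 28, write 29  <RAW R3: wait I5 write@20>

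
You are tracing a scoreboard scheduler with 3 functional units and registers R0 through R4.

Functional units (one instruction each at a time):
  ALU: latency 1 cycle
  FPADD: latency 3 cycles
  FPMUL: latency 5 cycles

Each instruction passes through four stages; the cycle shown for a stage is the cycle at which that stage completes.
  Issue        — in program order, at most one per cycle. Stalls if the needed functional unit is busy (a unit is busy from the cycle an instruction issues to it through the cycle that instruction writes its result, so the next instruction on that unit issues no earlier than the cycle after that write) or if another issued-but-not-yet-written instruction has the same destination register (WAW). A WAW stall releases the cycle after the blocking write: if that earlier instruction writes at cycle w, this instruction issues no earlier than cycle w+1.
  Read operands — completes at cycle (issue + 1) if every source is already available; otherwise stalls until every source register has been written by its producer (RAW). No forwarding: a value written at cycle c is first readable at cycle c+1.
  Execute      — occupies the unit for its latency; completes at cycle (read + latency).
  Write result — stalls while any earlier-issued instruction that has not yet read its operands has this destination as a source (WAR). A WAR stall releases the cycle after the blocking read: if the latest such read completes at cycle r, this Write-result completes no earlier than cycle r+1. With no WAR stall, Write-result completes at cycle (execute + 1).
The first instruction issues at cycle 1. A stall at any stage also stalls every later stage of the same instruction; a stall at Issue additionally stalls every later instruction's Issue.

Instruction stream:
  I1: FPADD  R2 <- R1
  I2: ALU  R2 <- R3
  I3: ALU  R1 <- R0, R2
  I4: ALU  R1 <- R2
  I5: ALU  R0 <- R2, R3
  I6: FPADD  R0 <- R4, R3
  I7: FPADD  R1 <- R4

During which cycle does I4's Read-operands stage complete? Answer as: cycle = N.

cycle = 16

I1  is:1  ro:2  ex:5  wr:6
I2  is:7  ro:8  ex:9  wr:10  — WAW R2: wait I1 write@6
I3  is:11  ro:12  ex:13  wr:14  — struct: ALU busy until I2 writes@10
I4  is:15  ro:16  ex:17  wr:18  — struct: ALU busy until I3 writes@14
I5  is:19  ro:20  ex:21  wr:22  — struct: ALU busy until I4 writes@18
I6  is:23  ro:24  ex:27  wr:28  — WAW R0: wait I5 write@22
I7  is:29  ro:30  ex:33  wr:34  — struct: FPADD busy until I6 writes@28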